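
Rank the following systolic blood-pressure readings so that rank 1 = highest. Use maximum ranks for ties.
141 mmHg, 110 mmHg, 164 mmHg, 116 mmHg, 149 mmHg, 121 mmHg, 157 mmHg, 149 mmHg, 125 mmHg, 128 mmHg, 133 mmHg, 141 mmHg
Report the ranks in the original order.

Sorted (descending): 164, 157, 149, 149, 141, 141, 133, 128, 125, 121, 116, 110
The 2 values of 149 occupy positions 3–4 → each gets rank 4.
The 2 values of 141 occupy positions 5–6 → each gets rank 6.

6, 12, 1, 11, 4, 10, 2, 4, 9, 8, 7, 6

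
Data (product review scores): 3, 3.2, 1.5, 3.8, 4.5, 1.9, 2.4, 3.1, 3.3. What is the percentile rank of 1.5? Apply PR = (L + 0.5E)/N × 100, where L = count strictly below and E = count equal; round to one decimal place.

5.6

N = 9.
Strictly below 1.5: 0. Equal to 1.5: 1.
PR = (0 + 0.5·1)/9 × 100 = 5.6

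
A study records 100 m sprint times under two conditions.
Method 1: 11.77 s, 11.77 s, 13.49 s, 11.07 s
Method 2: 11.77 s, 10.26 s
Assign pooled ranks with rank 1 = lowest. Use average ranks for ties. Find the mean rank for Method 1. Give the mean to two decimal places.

4.00

Sorted (ascending): 10.26, 11.07, 11.77, 11.77, 11.77, 13.49
The 3 values of 11.77 occupy positions 3–5 → average rank 4.
Method 1 values → pooled ranks: 11.77→4, 11.77→4, 13.49→6, 11.07→2
Mean rank = (4 + 4 + 6 + 2) / 4 = 4.00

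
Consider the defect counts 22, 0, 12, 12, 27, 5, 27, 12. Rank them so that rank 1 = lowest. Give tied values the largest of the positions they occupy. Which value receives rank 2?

5

Sorted (ascending): 0, 5, 12, 12, 12, 22, 27, 27
The 3 values of 12 occupy positions 3–5 → each gets rank 5.
The 2 values of 27 occupy positions 7–8 → each gets rank 8.
Rank 2 → value 5.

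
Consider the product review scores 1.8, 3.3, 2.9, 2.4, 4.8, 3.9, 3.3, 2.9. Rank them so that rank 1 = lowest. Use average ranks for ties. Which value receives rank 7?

3.9

Sorted (ascending): 1.8, 2.4, 2.9, 2.9, 3.3, 3.3, 3.9, 4.8
The 2 values of 2.9 occupy positions 3–4 → average rank (3+4)/2 = 3.5.
The 2 values of 3.3 occupy positions 5–6 → average rank (5+6)/2 = 5.5.
Rank 7 → value 3.9.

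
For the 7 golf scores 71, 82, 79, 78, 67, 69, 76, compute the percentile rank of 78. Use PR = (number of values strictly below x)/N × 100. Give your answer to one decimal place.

N = 7.
Strictly below 78: 4. Equal to 78: 1.
PR = 4/7 × 100 = 57.1

57.1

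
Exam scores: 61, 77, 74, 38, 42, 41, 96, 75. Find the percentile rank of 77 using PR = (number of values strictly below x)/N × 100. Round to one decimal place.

N = 8.
Strictly below 77: 6. Equal to 77: 1.
PR = 6/8 × 100 = 75.0

75.0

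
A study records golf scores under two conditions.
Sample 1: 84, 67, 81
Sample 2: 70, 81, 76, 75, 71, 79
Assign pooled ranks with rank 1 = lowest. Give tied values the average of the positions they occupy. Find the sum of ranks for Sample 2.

27.5

Sorted (ascending): 67, 70, 71, 75, 76, 79, 81, 81, 84
The 2 values of 81 occupy positions 7–8 → average rank (7+8)/2 = 7.5.
Sample 2 values → pooled ranks: 70→2, 81→7.5, 76→5, 75→4, 71→3, 79→6
Rank sum = 2 + 7.5 + 5 + 4 + 3 + 6 = 27.5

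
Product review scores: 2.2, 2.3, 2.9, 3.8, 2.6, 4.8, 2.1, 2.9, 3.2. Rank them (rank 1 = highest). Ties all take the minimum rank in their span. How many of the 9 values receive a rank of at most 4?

Sorted (descending): 4.8, 3.8, 3.2, 2.9, 2.9, 2.6, 2.3, 2.2, 2.1
The 2 values of 2.9 occupy positions 4–5 → each gets rank 4.
Ranks ≤ 4: {1, 2, 3, 4, 4} → 5 values.

5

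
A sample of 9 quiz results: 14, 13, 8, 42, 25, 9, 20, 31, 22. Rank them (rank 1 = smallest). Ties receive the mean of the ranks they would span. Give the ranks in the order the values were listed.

4, 3, 1, 9, 7, 2, 5, 8, 6

Sorted (ascending): 8, 9, 13, 14, 20, 22, 25, 31, 42
No ties — each value takes its position as its rank.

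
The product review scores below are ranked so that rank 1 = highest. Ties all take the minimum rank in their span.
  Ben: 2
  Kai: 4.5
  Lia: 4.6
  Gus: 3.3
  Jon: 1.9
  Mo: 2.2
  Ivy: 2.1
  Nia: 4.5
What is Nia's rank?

Sorted (descending): 4.6, 4.5, 4.5, 3.3, 2.2, 2.1, 2, 1.9
The 2 values of 4.5 occupy positions 2–3 → each gets rank 2.
Nia has value 4.5 → rank 2.

2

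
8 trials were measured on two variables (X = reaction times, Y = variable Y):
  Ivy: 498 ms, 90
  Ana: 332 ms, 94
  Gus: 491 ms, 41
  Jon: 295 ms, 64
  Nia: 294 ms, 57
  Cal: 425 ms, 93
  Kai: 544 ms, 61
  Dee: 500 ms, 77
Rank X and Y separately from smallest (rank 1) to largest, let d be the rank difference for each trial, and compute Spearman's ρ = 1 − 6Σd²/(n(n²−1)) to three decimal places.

Ranks of variable 1: 6, 3, 5, 2, 1, 4, 8, 7
Ranks of variable 2: 6, 8, 1, 4, 2, 7, 3, 5
d = r₁ − r₂: 0, -5, 4, -2, -1, -3, 5, 2
d²: 0, 25, 16, 4, 1, 9, 25, 4; Σd² = 84
ρ = 1 − 6·84/(8·63) = 1 − 504/504 = 0.000

0.000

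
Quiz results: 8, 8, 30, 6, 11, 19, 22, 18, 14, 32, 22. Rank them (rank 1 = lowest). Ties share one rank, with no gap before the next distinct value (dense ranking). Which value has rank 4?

Sorted (ascending): 6, 8, 8, 11, 14, 18, 19, 22, 22, 30, 32
The 2 values of 8 share dense rank 2.
The 2 values of 22 share dense rank 7.
Remaining distinct values take the next consecutive integers.
Rank 4 → value 14.

14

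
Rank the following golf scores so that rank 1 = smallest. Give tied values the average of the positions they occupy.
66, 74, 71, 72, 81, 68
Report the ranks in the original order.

1, 5, 3, 4, 6, 2

Sorted (ascending): 66, 68, 71, 72, 74, 81
No ties — each value takes its position as its rank.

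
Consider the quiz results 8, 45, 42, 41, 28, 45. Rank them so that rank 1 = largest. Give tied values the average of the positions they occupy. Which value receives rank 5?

28

Sorted (descending): 45, 45, 42, 41, 28, 8
The 2 values of 45 occupy positions 1–2 → average rank (1+2)/2 = 1.5.
Rank 5 → value 28.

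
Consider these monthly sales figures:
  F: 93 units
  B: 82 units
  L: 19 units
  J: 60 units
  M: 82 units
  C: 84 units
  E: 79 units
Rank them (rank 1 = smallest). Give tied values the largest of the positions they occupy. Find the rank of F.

7

Sorted (ascending): 19, 60, 79, 82, 82, 84, 93
The 2 values of 82 occupy positions 4–5 → each gets rank 5.
F has value 93 units → rank 7.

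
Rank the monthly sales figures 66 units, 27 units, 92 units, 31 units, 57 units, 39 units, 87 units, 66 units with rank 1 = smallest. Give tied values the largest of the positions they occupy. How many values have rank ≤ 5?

4

Sorted (ascending): 27, 31, 39, 57, 66, 66, 87, 92
The 2 values of 66 occupy positions 5–6 → each gets rank 6.
Ranks ≤ 5: {1, 2, 3, 4} → 4 values.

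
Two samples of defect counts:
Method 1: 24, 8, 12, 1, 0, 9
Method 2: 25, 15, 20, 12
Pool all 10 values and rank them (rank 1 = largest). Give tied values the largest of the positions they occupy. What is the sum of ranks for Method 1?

Sorted (descending): 25, 24, 20, 15, 12, 12, 9, 8, 1, 0
The 2 values of 12 occupy positions 5–6 → each gets rank 6.
Method 1 values → pooled ranks: 24→2, 8→8, 12→6, 1→9, 0→10, 9→7
Rank sum = 2 + 8 + 6 + 9 + 10 + 7 = 42

42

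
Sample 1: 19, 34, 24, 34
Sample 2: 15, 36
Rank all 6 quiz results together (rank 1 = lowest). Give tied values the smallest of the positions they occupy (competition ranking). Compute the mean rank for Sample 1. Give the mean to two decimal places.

Sorted (ascending): 15, 19, 24, 34, 34, 36
The 2 values of 34 occupy positions 4–5 → each gets rank 4.
Sample 1 values → pooled ranks: 19→2, 34→4, 24→3, 34→4
Mean rank = (2 + 4 + 3 + 4) / 4 = 3.25

3.25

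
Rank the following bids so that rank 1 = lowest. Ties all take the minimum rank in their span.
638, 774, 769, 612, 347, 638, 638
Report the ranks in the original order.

3, 7, 6, 2, 1, 3, 3

Sorted (ascending): 347, 612, 638, 638, 638, 769, 774
The 3 values of 638 occupy positions 3–5 → each gets rank 3.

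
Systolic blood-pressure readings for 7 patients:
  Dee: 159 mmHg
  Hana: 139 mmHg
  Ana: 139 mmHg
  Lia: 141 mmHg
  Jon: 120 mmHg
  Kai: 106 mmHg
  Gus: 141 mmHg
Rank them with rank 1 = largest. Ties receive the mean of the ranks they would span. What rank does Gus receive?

Sorted (descending): 159, 141, 141, 139, 139, 120, 106
The 2 values of 141 occupy positions 2–3 → average rank (2+3)/2 = 2.5.
The 2 values of 139 occupy positions 4–5 → average rank (4+5)/2 = 4.5.
Gus has value 141 mmHg → rank 2.5.

2.5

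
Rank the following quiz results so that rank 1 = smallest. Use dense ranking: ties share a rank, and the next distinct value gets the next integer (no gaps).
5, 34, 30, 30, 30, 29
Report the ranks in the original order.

Sorted (ascending): 5, 29, 30, 30, 30, 34
The 3 values of 30 share dense rank 3.
Remaining distinct values take the next consecutive integers.

1, 4, 3, 3, 3, 2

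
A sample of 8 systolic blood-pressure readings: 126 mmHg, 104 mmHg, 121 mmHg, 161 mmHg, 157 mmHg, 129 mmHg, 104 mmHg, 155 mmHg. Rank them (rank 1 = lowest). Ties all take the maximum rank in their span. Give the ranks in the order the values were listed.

Sorted (ascending): 104, 104, 121, 126, 129, 155, 157, 161
The 2 values of 104 occupy positions 1–2 → each gets rank 2.

4, 2, 3, 8, 7, 5, 2, 6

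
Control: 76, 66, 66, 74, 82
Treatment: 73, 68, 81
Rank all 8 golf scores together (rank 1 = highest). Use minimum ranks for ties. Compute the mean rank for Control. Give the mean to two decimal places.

Sorted (descending): 82, 81, 76, 74, 73, 68, 66, 66
The 2 values of 66 occupy positions 7–8 → each gets rank 7.
Control values → pooled ranks: 76→3, 66→7, 66→7, 74→4, 82→1
Mean rank = (3 + 7 + 7 + 4 + 1) / 5 = 4.40

4.40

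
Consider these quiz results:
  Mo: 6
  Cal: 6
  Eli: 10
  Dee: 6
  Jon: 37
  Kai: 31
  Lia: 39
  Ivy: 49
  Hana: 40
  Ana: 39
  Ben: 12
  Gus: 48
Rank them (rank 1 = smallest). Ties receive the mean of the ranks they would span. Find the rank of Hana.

10

Sorted (ascending): 6, 6, 6, 10, 12, 31, 37, 39, 39, 40, 48, 49
The 3 values of 6 occupy positions 1–3 → average rank 2.
The 2 values of 39 occupy positions 8–9 → average rank (8+9)/2 = 8.5.
Hana has value 40 → rank 10.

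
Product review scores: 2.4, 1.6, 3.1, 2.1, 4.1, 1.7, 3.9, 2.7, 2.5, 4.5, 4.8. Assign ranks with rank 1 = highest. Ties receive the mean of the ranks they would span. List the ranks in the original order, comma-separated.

Sorted (descending): 4.8, 4.5, 4.1, 3.9, 3.1, 2.7, 2.5, 2.4, 2.1, 1.7, 1.6
No ties — each value takes its position as its rank.

8, 11, 5, 9, 3, 10, 4, 6, 7, 2, 1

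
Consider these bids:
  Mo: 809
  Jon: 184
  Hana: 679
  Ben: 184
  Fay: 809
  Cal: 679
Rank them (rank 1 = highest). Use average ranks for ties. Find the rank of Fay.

1.5

Sorted (descending): 809, 809, 679, 679, 184, 184
The 2 values of 809 occupy positions 1–2 → average rank (1+2)/2 = 1.5.
The 2 values of 679 occupy positions 3–4 → average rank (3+4)/2 = 3.5.
The 2 values of 184 occupy positions 5–6 → average rank (5+6)/2 = 5.5.
Fay has value 809 → rank 1.5.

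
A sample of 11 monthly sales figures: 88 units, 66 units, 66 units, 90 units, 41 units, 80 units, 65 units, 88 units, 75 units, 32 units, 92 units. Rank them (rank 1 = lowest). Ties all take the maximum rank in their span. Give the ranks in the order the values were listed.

Sorted (ascending): 32, 41, 65, 66, 66, 75, 80, 88, 88, 90, 92
The 2 values of 66 occupy positions 4–5 → each gets rank 5.
The 2 values of 88 occupy positions 8–9 → each gets rank 9.

9, 5, 5, 10, 2, 7, 3, 9, 6, 1, 11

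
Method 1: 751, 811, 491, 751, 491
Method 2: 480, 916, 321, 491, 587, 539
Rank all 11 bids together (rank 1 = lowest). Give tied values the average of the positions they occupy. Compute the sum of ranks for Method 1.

35

Sorted (ascending): 321, 480, 491, 491, 491, 539, 587, 751, 751, 811, 916
The 3 values of 491 occupy positions 3–5 → average rank 4.
The 2 values of 751 occupy positions 8–9 → average rank (8+9)/2 = 8.5.
Method 1 values → pooled ranks: 751→8.5, 811→10, 491→4, 751→8.5, 491→4
Rank sum = 8.5 + 10 + 4 + 8.5 + 4 = 35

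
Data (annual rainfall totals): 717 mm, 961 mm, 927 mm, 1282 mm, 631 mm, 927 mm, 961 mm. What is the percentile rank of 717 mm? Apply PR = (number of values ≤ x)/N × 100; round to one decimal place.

28.6

N = 7.
Strictly below 717: 1. Equal to 717: 1.
PR = 2/7 × 100 = 28.6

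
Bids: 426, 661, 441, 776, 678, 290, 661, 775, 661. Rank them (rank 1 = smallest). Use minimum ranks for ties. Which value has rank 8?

775

Sorted (ascending): 290, 426, 441, 661, 661, 661, 678, 775, 776
The 3 values of 661 occupy positions 4–6 → each gets rank 4.
Rank 8 → value 775.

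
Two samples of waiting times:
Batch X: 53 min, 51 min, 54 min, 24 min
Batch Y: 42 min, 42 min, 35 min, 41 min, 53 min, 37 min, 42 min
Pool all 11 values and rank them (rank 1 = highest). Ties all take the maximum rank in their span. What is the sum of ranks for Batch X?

19

Sorted (descending): 54, 53, 53, 51, 42, 42, 42, 41, 37, 35, 24
The 2 values of 53 occupy positions 2–3 → each gets rank 3.
The 3 values of 42 occupy positions 5–7 → each gets rank 7.
Batch X values → pooled ranks: 53→3, 51→4, 54→1, 24→11
Rank sum = 3 + 4 + 1 + 11 = 19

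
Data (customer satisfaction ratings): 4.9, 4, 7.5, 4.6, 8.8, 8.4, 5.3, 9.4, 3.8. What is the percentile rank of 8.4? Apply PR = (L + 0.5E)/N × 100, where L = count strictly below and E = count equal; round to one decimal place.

72.2

N = 9.
Strictly below 8.4: 6. Equal to 8.4: 1.
PR = (6 + 0.5·1)/9 × 100 = 72.2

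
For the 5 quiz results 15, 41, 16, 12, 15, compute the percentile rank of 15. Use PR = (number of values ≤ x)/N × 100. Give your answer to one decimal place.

60.0

N = 5.
Strictly below 15: 1. Equal to 15: 2.
PR = 3/5 × 100 = 60.0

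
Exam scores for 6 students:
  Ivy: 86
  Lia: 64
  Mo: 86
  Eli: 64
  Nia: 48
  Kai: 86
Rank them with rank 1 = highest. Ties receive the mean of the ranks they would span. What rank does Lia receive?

4.5

Sorted (descending): 86, 86, 86, 64, 64, 48
The 3 values of 86 occupy positions 1–3 → average rank 2.
The 2 values of 64 occupy positions 4–5 → average rank (4+5)/2 = 4.5.
Lia has value 64 → rank 4.5.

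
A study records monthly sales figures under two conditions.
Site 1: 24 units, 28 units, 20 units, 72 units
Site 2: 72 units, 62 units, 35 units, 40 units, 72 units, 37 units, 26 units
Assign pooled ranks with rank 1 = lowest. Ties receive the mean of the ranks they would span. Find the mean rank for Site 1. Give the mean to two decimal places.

4.25

Sorted (ascending): 20, 24, 26, 28, 35, 37, 40, 62, 72, 72, 72
The 3 values of 72 occupy positions 9–11 → average rank 10.
Site 1 values → pooled ranks: 24→2, 28→4, 20→1, 72→10
Mean rank = (2 + 4 + 1 + 10) / 4 = 4.25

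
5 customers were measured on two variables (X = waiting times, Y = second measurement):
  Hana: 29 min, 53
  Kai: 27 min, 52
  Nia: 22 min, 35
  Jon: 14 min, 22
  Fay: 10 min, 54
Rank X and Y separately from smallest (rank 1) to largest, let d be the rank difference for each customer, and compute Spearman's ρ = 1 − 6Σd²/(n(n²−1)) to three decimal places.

0.000

Ranks of variable 1: 5, 4, 3, 2, 1
Ranks of variable 2: 4, 3, 2, 1, 5
d = r₁ − r₂: 1, 1, 1, 1, -4
d²: 1, 1, 1, 1, 16; Σd² = 20
ρ = 1 − 6·20/(5·24) = 1 − 120/120 = 0.000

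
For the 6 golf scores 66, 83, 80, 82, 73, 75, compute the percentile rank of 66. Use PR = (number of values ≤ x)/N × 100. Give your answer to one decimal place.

16.7

N = 6.
Strictly below 66: 0. Equal to 66: 1.
PR = 1/6 × 100 = 16.7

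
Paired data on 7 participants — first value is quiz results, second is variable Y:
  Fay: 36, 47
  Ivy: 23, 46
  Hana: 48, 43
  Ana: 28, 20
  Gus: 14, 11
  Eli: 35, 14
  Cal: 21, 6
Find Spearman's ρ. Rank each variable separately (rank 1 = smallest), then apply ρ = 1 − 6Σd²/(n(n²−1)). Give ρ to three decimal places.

0.643

Ranks of variable 1: 6, 3, 7, 4, 1, 5, 2
Ranks of variable 2: 7, 6, 5, 4, 2, 3, 1
d = r₁ − r₂: -1, -3, 2, 0, -1, 2, 1
d²: 1, 9, 4, 0, 1, 4, 1; Σd² = 20
ρ = 1 − 6·20/(7·48) = 1 − 120/336 = 0.643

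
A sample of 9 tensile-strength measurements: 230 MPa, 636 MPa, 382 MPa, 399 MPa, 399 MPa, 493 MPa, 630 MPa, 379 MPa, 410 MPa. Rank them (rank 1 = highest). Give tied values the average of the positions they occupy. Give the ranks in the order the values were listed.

9, 1, 7, 5.5, 5.5, 3, 2, 8, 4

Sorted (descending): 636, 630, 493, 410, 399, 399, 382, 379, 230
The 2 values of 399 occupy positions 5–6 → average rank (5+6)/2 = 5.5.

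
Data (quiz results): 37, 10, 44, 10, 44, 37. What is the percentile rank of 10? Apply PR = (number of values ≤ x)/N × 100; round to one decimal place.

N = 6.
Strictly below 10: 0. Equal to 10: 2.
PR = 2/6 × 100 = 33.3

33.3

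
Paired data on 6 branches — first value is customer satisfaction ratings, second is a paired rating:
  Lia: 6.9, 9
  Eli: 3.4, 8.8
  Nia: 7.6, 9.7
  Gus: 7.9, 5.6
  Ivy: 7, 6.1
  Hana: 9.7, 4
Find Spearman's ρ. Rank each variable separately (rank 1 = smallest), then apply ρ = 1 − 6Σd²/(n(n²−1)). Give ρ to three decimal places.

Ranks of variable 1: 2, 1, 4, 5, 3, 6
Ranks of variable 2: 5, 4, 6, 2, 3, 1
d = r₁ − r₂: -3, -3, -2, 3, 0, 5
d²: 9, 9, 4, 9, 0, 25; Σd² = 56
ρ = 1 − 6·56/(6·35) = 1 − 336/210 = -0.600

-0.600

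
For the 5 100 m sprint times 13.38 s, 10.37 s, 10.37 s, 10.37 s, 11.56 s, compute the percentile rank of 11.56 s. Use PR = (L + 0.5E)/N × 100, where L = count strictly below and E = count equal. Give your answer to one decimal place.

70.0

N = 5.
Strictly below 11.56: 3. Equal to 11.56: 1.
PR = (3 + 0.5·1)/5 × 100 = 70.0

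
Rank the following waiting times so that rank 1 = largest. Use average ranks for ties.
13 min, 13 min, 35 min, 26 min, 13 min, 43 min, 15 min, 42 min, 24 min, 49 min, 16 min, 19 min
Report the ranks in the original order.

11, 11, 4, 5, 11, 2, 9, 3, 6, 1, 8, 7

Sorted (descending): 49, 43, 42, 35, 26, 24, 19, 16, 15, 13, 13, 13
The 3 values of 13 occupy positions 10–12 → average rank 11.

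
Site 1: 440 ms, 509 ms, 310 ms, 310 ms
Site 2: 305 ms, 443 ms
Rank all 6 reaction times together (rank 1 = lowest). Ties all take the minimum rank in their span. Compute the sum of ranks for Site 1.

14

Sorted (ascending): 305, 310, 310, 440, 443, 509
The 2 values of 310 occupy positions 2–3 → each gets rank 2.
Site 1 values → pooled ranks: 440→4, 509→6, 310→2, 310→2
Rank sum = 4 + 6 + 2 + 2 = 14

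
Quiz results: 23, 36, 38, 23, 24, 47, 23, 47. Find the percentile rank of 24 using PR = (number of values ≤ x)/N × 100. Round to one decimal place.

50.0

N = 8.
Strictly below 24: 3. Equal to 24: 1.
PR = 4/8 × 100 = 50.0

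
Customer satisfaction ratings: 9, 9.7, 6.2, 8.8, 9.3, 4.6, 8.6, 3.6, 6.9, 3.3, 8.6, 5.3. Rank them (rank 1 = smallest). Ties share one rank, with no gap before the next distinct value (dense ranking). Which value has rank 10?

9.3

Sorted (ascending): 3.3, 3.6, 4.6, 5.3, 6.2, 6.9, 8.6, 8.6, 8.8, 9, 9.3, 9.7
The 2 values of 8.6 share dense rank 7.
Remaining distinct values take the next consecutive integers.
Rank 10 → value 9.3.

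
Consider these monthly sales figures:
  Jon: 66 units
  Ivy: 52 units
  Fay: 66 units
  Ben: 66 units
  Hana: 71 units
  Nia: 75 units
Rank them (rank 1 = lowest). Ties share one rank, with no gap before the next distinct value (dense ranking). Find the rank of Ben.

Sorted (ascending): 52, 66, 66, 66, 71, 75
The 3 values of 66 share dense rank 2.
Remaining distinct values take the next consecutive integers.
Ben has value 66 units → rank 2.

2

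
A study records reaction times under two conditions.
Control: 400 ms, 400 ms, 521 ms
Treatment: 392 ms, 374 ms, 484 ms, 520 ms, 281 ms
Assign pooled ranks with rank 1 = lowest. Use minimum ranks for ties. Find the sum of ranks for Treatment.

19

Sorted (ascending): 281, 374, 392, 400, 400, 484, 520, 521
The 2 values of 400 occupy positions 4–5 → each gets rank 4.
Treatment values → pooled ranks: 392→3, 374→2, 484→6, 520→7, 281→1
Rank sum = 3 + 2 + 6 + 7 + 1 = 19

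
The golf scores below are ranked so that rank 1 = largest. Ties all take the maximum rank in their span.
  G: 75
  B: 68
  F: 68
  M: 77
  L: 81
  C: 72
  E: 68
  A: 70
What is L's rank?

1

Sorted (descending): 81, 77, 75, 72, 70, 68, 68, 68
The 3 values of 68 occupy positions 6–8 → each gets rank 8.
L has value 81 → rank 1.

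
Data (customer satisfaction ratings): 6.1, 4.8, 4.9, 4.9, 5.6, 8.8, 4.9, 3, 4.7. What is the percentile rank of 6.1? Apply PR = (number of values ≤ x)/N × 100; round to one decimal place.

N = 9.
Strictly below 6.1: 7. Equal to 6.1: 1.
PR = 8/9 × 100 = 88.9

88.9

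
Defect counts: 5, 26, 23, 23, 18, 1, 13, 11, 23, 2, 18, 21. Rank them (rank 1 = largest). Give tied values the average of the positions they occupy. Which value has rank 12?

Sorted (descending): 26, 23, 23, 23, 21, 18, 18, 13, 11, 5, 2, 1
The 3 values of 23 occupy positions 2–4 → average rank 3.
The 2 values of 18 occupy positions 6–7 → average rank (6+7)/2 = 6.5.
Rank 12 → value 1.

1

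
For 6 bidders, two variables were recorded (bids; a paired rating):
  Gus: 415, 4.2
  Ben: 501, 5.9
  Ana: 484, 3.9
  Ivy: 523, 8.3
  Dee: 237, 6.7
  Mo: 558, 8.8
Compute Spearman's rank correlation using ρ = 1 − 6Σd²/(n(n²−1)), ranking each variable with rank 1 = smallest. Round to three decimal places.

Ranks of variable 1: 2, 4, 3, 5, 1, 6
Ranks of variable 2: 2, 3, 1, 5, 4, 6
d = r₁ − r₂: 0, 1, 2, 0, -3, 0
d²: 0, 1, 4, 0, 9, 0; Σd² = 14
ρ = 1 − 6·14/(6·35) = 1 − 84/210 = 0.600

0.600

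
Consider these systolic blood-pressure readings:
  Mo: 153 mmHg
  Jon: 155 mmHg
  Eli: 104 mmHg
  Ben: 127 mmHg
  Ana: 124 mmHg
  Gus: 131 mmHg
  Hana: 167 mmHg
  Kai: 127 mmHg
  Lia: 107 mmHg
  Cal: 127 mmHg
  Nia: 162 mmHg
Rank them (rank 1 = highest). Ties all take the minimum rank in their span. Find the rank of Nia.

2

Sorted (descending): 167, 162, 155, 153, 131, 127, 127, 127, 124, 107, 104
The 3 values of 127 occupy positions 6–8 → each gets rank 6.
Nia has value 162 mmHg → rank 2.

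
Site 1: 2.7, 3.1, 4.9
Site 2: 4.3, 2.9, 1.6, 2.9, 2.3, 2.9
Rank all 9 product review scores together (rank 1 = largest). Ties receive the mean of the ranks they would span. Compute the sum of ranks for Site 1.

11

Sorted (descending): 4.9, 4.3, 3.1, 2.9, 2.9, 2.9, 2.7, 2.3, 1.6
The 3 values of 2.9 occupy positions 4–6 → average rank 5.
Site 1 values → pooled ranks: 2.7→7, 3.1→3, 4.9→1
Rank sum = 7 + 3 + 1 = 11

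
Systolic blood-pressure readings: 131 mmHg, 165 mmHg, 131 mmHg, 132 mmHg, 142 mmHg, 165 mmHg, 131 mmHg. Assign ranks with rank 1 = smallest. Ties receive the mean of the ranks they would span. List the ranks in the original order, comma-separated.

2, 6.5, 2, 4, 5, 6.5, 2

Sorted (ascending): 131, 131, 131, 132, 142, 165, 165
The 3 values of 131 occupy positions 1–3 → average rank 2.
The 2 values of 165 occupy positions 6–7 → average rank (6+7)/2 = 6.5.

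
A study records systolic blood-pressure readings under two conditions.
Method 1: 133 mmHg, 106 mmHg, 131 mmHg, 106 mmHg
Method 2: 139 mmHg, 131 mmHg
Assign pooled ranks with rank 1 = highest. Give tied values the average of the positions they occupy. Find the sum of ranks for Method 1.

Sorted (descending): 139, 133, 131, 131, 106, 106
The 2 values of 131 occupy positions 3–4 → average rank (3+4)/2 = 3.5.
The 2 values of 106 occupy positions 5–6 → average rank (5+6)/2 = 5.5.
Method 1 values → pooled ranks: 133→2, 106→5.5, 131→3.5, 106→5.5
Rank sum = 2 + 5.5 + 3.5 + 5.5 = 16.5

16.5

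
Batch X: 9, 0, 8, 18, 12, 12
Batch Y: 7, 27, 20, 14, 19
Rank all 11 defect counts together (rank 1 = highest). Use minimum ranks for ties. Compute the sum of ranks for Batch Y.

Sorted (descending): 27, 20, 19, 18, 14, 12, 12, 9, 8, 7, 0
The 2 values of 12 occupy positions 6–7 → each gets rank 6.
Batch Y values → pooled ranks: 7→10, 27→1, 20→2, 14→5, 19→3
Rank sum = 10 + 1 + 2 + 5 + 3 = 21

21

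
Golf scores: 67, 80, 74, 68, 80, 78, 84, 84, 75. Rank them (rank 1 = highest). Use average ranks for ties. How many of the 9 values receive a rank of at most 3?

Sorted (descending): 84, 84, 80, 80, 78, 75, 74, 68, 67
The 2 values of 84 occupy positions 1–2 → average rank (1+2)/2 = 1.5.
The 2 values of 80 occupy positions 3–4 → average rank (3+4)/2 = 3.5.
Ranks ≤ 3: {1.5, 1.5} → 2 values.

2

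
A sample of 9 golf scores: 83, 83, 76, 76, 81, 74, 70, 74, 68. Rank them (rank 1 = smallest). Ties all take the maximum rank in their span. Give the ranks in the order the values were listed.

Sorted (ascending): 68, 70, 74, 74, 76, 76, 81, 83, 83
The 2 values of 74 occupy positions 3–4 → each gets rank 4.
The 2 values of 76 occupy positions 5–6 → each gets rank 6.
The 2 values of 83 occupy positions 8–9 → each gets rank 9.

9, 9, 6, 6, 7, 4, 2, 4, 1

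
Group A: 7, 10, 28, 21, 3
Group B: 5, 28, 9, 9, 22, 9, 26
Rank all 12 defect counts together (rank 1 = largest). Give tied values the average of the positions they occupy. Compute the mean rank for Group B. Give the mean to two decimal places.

Sorted (descending): 28, 28, 26, 22, 21, 10, 9, 9, 9, 7, 5, 3
The 2 values of 28 occupy positions 1–2 → average rank (1+2)/2 = 1.5.
The 3 values of 9 occupy positions 7–9 → average rank 8.
Group B values → pooled ranks: 5→11, 28→1.5, 9→8, 9→8, 22→4, 9→8, 26→3
Mean rank = (11 + 1.5 + 8 + 8 + 4 + 8 + 3) / 7 = 6.21

6.21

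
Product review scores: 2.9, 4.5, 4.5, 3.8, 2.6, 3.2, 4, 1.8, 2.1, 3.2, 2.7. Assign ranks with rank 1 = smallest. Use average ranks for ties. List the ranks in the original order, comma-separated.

Sorted (ascending): 1.8, 2.1, 2.6, 2.7, 2.9, 3.2, 3.2, 3.8, 4, 4.5, 4.5
The 2 values of 3.2 occupy positions 6–7 → average rank (6+7)/2 = 6.5.
The 2 values of 4.5 occupy positions 10–11 → average rank (10+11)/2 = 10.5.

5, 10.5, 10.5, 8, 3, 6.5, 9, 1, 2, 6.5, 4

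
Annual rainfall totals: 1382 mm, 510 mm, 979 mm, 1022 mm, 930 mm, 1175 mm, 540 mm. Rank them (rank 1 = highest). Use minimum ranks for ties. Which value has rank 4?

979

Sorted (descending): 1382, 1175, 1022, 979, 930, 540, 510
No ties — each value takes its position as its rank.
Rank 4 → value 979.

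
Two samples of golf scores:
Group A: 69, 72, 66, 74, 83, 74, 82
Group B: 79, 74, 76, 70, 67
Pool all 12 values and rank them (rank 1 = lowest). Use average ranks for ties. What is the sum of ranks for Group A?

46

Sorted (ascending): 66, 67, 69, 70, 72, 74, 74, 74, 76, 79, 82, 83
The 3 values of 74 occupy positions 6–8 → average rank 7.
Group A values → pooled ranks: 69→3, 72→5, 66→1, 74→7, 83→12, 74→7, 82→11
Rank sum = 3 + 5 + 1 + 7 + 12 + 7 + 11 = 46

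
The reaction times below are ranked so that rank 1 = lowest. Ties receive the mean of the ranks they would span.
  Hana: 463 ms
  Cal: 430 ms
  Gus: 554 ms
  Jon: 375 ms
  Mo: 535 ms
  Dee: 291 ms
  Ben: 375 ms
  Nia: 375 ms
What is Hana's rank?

6

Sorted (ascending): 291, 375, 375, 375, 430, 463, 535, 554
The 3 values of 375 occupy positions 2–4 → average rank 3.
Hana has value 463 ms → rank 6.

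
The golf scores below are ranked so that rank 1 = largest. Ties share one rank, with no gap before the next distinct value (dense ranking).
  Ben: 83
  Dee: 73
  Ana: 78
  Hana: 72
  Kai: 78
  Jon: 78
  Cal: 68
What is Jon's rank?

2

Sorted (descending): 83, 78, 78, 78, 73, 72, 68
The 3 values of 78 share dense rank 2.
Remaining distinct values take the next consecutive integers.
Jon has value 78 → rank 2.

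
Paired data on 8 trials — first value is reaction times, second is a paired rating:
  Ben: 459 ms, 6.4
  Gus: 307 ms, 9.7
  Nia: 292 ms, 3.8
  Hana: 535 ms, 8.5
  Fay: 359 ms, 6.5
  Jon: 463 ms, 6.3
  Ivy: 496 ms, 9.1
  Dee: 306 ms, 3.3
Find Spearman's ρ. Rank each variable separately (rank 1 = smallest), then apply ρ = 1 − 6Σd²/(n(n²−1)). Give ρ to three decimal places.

Ranks of variable 1: 5, 3, 1, 8, 4, 6, 7, 2
Ranks of variable 2: 4, 8, 2, 6, 5, 3, 7, 1
d = r₁ − r₂: 1, -5, -1, 2, -1, 3, 0, 1
d²: 1, 25, 1, 4, 1, 9, 0, 1; Σd² = 42
ρ = 1 − 6·42/(8·63) = 1 − 252/504 = 0.500

0.500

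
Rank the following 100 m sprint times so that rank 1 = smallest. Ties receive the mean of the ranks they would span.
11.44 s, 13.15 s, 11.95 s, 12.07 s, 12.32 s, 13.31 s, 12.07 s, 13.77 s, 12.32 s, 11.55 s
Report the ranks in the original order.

Sorted (ascending): 11.44, 11.55, 11.95, 12.07, 12.07, 12.32, 12.32, 13.15, 13.31, 13.77
The 2 values of 12.07 occupy positions 4–5 → average rank (4+5)/2 = 4.5.
The 2 values of 12.32 occupy positions 6–7 → average rank (6+7)/2 = 6.5.

1, 8, 3, 4.5, 6.5, 9, 4.5, 10, 6.5, 2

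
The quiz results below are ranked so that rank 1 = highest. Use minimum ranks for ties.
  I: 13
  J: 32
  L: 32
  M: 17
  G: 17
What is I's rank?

Sorted (descending): 32, 32, 17, 17, 13
The 2 values of 32 occupy positions 1–2 → each gets rank 1.
The 2 values of 17 occupy positions 3–4 → each gets rank 3.
I has value 13 → rank 5.

5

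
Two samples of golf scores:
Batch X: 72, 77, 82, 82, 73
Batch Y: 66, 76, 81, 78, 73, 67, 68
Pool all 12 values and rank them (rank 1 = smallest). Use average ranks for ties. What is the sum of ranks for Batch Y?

Sorted (ascending): 66, 67, 68, 72, 73, 73, 76, 77, 78, 81, 82, 82
The 2 values of 73 occupy positions 5–6 → average rank (5+6)/2 = 5.5.
The 2 values of 82 occupy positions 11–12 → average rank (11+12)/2 = 11.5.
Batch Y values → pooled ranks: 66→1, 76→7, 81→10, 78→9, 73→5.5, 67→2, 68→3
Rank sum = 1 + 7 + 10 + 9 + 5.5 + 2 + 3 = 37.5

37.5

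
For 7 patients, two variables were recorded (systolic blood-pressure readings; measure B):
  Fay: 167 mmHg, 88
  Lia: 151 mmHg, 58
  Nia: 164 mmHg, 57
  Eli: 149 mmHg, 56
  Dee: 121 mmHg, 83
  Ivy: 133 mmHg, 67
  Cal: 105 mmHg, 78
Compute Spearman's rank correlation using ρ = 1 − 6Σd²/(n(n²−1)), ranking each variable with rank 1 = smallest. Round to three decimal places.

-0.107

Ranks of variable 1: 7, 5, 6, 4, 2, 3, 1
Ranks of variable 2: 7, 3, 2, 1, 6, 4, 5
d = r₁ − r₂: 0, 2, 4, 3, -4, -1, -4
d²: 0, 4, 16, 9, 16, 1, 16; Σd² = 62
ρ = 1 − 6·62/(7·48) = 1 − 372/336 = -0.107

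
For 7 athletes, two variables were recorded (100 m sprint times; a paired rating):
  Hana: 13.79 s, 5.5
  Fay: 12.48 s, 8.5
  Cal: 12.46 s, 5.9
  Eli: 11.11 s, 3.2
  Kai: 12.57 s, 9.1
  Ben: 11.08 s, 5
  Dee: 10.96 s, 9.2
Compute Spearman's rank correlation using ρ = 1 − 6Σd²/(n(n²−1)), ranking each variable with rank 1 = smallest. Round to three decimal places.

Ranks of variable 1: 7, 5, 4, 3, 6, 2, 1
Ranks of variable 2: 3, 5, 4, 1, 6, 2, 7
d = r₁ − r₂: 4, 0, 0, 2, 0, 0, -6
d²: 16, 0, 0, 4, 0, 0, 36; Σd² = 56
ρ = 1 − 6·56/(7·48) = 1 − 336/336 = 0.000

0.000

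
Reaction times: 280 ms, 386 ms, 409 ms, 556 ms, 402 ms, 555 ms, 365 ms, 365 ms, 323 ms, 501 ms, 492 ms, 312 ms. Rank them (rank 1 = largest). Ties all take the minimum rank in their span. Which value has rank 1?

556

Sorted (descending): 556, 555, 501, 492, 409, 402, 386, 365, 365, 323, 312, 280
The 2 values of 365 occupy positions 8–9 → each gets rank 8.
Rank 1 → value 556.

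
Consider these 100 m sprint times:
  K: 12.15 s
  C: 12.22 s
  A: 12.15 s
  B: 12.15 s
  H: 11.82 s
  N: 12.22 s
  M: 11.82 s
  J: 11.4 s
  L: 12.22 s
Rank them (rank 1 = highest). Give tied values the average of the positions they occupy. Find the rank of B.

Sorted (descending): 12.22, 12.22, 12.22, 12.15, 12.15, 12.15, 11.82, 11.82, 11.4
The 3 values of 12.22 occupy positions 1–3 → average rank 2.
The 3 values of 12.15 occupy positions 4–6 → average rank 5.
The 2 values of 11.82 occupy positions 7–8 → average rank (7+8)/2 = 7.5.
B has value 12.15 s → rank 5.

5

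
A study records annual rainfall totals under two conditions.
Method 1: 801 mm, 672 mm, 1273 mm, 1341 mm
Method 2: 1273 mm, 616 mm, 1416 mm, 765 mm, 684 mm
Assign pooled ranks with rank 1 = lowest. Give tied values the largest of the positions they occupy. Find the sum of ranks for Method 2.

24

Sorted (ascending): 616, 672, 684, 765, 801, 1273, 1273, 1341, 1416
The 2 values of 1273 occupy positions 6–7 → each gets rank 7.
Method 2 values → pooled ranks: 1273→7, 616→1, 1416→9, 765→4, 684→3
Rank sum = 7 + 1 + 9 + 4 + 3 = 24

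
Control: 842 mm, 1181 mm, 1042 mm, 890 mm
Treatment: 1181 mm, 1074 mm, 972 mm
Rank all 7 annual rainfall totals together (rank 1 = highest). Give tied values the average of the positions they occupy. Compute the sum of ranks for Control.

Sorted (descending): 1181, 1181, 1074, 1042, 972, 890, 842
The 2 values of 1181 occupy positions 1–2 → average rank (1+2)/2 = 1.5.
Control values → pooled ranks: 842→7, 1181→1.5, 1042→4, 890→6
Rank sum = 7 + 1.5 + 4 + 6 = 18.5

18.5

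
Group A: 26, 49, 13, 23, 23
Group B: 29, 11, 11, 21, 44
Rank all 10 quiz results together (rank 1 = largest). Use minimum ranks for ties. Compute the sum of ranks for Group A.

Sorted (descending): 49, 44, 29, 26, 23, 23, 21, 13, 11, 11
The 2 values of 23 occupy positions 5–6 → each gets rank 5.
The 2 values of 11 occupy positions 9–10 → each gets rank 9.
Group A values → pooled ranks: 26→4, 49→1, 13→8, 23→5, 23→5
Rank sum = 4 + 1 + 8 + 5 + 5 = 23

23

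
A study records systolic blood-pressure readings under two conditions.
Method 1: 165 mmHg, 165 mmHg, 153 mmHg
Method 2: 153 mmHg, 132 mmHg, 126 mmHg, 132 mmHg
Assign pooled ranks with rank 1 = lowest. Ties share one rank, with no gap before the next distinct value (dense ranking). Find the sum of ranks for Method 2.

Sorted (ascending): 126, 132, 132, 153, 153, 165, 165
The 2 values of 132 share dense rank 2.
The 2 values of 153 share dense rank 3.
The 2 values of 165 share dense rank 4.
Remaining distinct values take the next consecutive integers.
Method 2 values → pooled ranks: 153→3, 132→2, 126→1, 132→2
Rank sum = 3 + 2 + 1 + 2 = 8

8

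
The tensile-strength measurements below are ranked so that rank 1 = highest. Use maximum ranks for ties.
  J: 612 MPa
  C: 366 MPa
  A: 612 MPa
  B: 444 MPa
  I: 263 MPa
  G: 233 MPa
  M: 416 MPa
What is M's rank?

Sorted (descending): 612, 612, 444, 416, 366, 263, 233
The 2 values of 612 occupy positions 1–2 → each gets rank 2.
M has value 416 MPa → rank 4.

4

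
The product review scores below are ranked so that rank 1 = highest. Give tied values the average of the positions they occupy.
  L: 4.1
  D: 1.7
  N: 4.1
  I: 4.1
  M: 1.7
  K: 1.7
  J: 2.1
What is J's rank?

4

Sorted (descending): 4.1, 4.1, 4.1, 2.1, 1.7, 1.7, 1.7
The 3 values of 4.1 occupy positions 1–3 → average rank 2.
The 3 values of 1.7 occupy positions 5–7 → average rank 6.
J has value 2.1 → rank 4.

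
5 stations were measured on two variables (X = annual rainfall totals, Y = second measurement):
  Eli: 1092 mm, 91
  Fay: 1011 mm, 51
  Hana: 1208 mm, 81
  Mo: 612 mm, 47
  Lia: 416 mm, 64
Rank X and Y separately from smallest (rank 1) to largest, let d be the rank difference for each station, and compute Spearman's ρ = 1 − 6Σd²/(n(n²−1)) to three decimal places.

0.600

Ranks of variable 1: 4, 3, 5, 2, 1
Ranks of variable 2: 5, 2, 4, 1, 3
d = r₁ − r₂: -1, 1, 1, 1, -2
d²: 1, 1, 1, 1, 4; Σd² = 8
ρ = 1 − 6·8/(5·24) = 1 − 48/120 = 0.600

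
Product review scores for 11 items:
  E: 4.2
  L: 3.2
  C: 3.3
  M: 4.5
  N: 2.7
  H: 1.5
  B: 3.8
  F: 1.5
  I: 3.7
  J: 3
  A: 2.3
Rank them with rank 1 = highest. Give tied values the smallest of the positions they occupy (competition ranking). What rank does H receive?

10

Sorted (descending): 4.5, 4.2, 3.8, 3.7, 3.3, 3.2, 3, 2.7, 2.3, 1.5, 1.5
The 2 values of 1.5 occupy positions 10–11 → each gets rank 10.
H has value 1.5 → rank 10.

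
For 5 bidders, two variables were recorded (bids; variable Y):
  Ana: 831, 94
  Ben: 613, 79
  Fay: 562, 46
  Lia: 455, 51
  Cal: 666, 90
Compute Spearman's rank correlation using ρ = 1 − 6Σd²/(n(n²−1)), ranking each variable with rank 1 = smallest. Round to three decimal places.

0.900

Ranks of variable 1: 5, 3, 2, 1, 4
Ranks of variable 2: 5, 3, 1, 2, 4
d = r₁ − r₂: 0, 0, 1, -1, 0
d²: 0, 0, 1, 1, 0; Σd² = 2
ρ = 1 − 6·2/(5·24) = 1 − 12/120 = 0.900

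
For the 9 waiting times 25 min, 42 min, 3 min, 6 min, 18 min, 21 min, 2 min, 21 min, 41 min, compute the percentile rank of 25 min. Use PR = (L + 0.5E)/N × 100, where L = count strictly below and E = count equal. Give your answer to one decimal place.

72.2

N = 9.
Strictly below 25: 6. Equal to 25: 1.
PR = (6 + 0.5·1)/9 × 100 = 72.2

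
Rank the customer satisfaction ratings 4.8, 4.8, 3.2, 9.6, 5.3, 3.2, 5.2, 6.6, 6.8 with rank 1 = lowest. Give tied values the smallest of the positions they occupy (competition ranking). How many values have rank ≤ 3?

Sorted (ascending): 3.2, 3.2, 4.8, 4.8, 5.2, 5.3, 6.6, 6.8, 9.6
The 2 values of 3.2 occupy positions 1–2 → each gets rank 1.
The 2 values of 4.8 occupy positions 3–4 → each gets rank 3.
Ranks ≤ 3: {1, 1, 3, 3} → 4 values.

4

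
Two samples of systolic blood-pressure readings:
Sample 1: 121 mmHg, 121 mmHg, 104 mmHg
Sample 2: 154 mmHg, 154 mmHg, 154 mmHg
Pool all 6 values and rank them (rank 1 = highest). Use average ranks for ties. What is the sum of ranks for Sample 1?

15

Sorted (descending): 154, 154, 154, 121, 121, 104
The 3 values of 154 occupy positions 1–3 → average rank 2.
The 2 values of 121 occupy positions 4–5 → average rank (4+5)/2 = 4.5.
Sample 1 values → pooled ranks: 121→4.5, 121→4.5, 104→6
Rank sum = 4.5 + 4.5 + 6 = 15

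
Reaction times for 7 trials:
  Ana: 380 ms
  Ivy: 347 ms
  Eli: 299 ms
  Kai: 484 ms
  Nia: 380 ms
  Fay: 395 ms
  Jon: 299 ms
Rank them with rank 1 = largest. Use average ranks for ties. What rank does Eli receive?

Sorted (descending): 484, 395, 380, 380, 347, 299, 299
The 2 values of 380 occupy positions 3–4 → average rank (3+4)/2 = 3.5.
The 2 values of 299 occupy positions 6–7 → average rank (6+7)/2 = 6.5.
Eli has value 299 ms → rank 6.5.

6.5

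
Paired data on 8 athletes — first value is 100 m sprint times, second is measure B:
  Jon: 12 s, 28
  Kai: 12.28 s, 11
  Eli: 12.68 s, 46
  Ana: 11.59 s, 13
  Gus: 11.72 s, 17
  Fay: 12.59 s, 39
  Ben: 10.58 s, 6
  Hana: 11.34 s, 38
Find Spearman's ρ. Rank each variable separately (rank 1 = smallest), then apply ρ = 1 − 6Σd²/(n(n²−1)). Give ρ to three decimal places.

0.619

Ranks of variable 1: 5, 6, 8, 3, 4, 7, 1, 2
Ranks of variable 2: 5, 2, 8, 3, 4, 7, 1, 6
d = r₁ − r₂: 0, 4, 0, 0, 0, 0, 0, -4
d²: 0, 16, 0, 0, 0, 0, 0, 16; Σd² = 32
ρ = 1 − 6·32/(8·63) = 1 − 192/504 = 0.619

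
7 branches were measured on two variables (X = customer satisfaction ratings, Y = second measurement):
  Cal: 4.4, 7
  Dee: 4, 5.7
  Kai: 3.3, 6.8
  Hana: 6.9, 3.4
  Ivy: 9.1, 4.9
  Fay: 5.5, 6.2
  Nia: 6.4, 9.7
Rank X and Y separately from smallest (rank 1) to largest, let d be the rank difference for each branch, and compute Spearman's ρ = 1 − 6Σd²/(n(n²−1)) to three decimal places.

Ranks of variable 1: 3, 2, 1, 6, 7, 4, 5
Ranks of variable 2: 6, 3, 5, 1, 2, 4, 7
d = r₁ − r₂: -3, -1, -4, 5, 5, 0, -2
d²: 9, 1, 16, 25, 25, 0, 4; Σd² = 80
ρ = 1 − 6·80/(7·48) = 1 − 480/336 = -0.429

-0.429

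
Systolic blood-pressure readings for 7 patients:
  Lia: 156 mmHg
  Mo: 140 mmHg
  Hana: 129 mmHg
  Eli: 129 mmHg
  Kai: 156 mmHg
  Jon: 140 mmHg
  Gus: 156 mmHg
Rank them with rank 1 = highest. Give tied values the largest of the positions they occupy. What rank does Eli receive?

Sorted (descending): 156, 156, 156, 140, 140, 129, 129
The 3 values of 156 occupy positions 1–3 → each gets rank 3.
The 2 values of 140 occupy positions 4–5 → each gets rank 5.
The 2 values of 129 occupy positions 6–7 → each gets rank 7.
Eli has value 129 mmHg → rank 7.

7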